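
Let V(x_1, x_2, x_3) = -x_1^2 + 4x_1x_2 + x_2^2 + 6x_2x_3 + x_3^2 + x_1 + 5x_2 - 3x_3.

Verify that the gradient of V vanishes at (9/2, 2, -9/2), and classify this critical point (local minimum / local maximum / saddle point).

∇V = (-2x_1 + 4x_2 + 1, 4x_1 + 2x_2 + 6x_3 + 5, 6x_2 + 2x_3 - 3); substituting (9/2, 2, -9/2) gives ∇V = (0, 0, 0), so (9/2, 2, -9/2) is indeed a critical point.
The Hessian is constant: H = [[-2, 4, 0], [4, 2, 6], [0, 6, 2]].
Leading principal minors: Δ₁ = -2, Δ₂ = -20, Δ₃ = 32.
The minors fit neither the all-positive nor the alternating-sign pattern, so H is indefinite: a saddle point.

saddle point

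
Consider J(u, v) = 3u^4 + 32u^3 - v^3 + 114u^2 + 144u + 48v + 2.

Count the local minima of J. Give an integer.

J separates as a function of u plus a function of v, so ∇J=0 decouples.
∂J/∂u = 12(u + 1)(u + 3)(u + 4) = 0 at u ∈ {-4, -3, -1}; ∂J/∂v = -3(v - 4)(v + 4) = 0 at v ∈ {-4, 4}.
The Hessian is diagonal: diag(J_uu, J_vv). Second derivatives: J_uu(-4)=36, J_uu(-3)=-24, J_uu(-1)=72; J_vv(-4)=24, J_vv(4)=-24.
Local minima occur where both diagonal entries positive: (-4, -4), (-1, -4). Count: 2.

2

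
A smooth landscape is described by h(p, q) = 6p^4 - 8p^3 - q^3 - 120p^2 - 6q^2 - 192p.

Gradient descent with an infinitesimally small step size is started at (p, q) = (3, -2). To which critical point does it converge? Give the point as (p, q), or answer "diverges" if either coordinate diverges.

(4, -4)

h is separable, so gradient descent decouples: p follows -∂h/∂p, q follows -∂h/∂q.
∂h/∂p = 24(p - 4)(p + 1)(p + 2); at p=3 this is -480, so p increases.
∂h/∂q = -3q(q + 4); at q=-2 this is 12, so q decreases.
p converges to its nearest critical value 4 (a local min of the p-part); q converges to -4. The iterate converges to (4, -4).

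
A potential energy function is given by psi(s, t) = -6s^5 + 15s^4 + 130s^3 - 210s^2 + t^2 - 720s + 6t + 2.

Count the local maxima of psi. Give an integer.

0

psi separates as a function of s plus a function of t, so ∇psi=0 decouples.
∂psi/∂s = -30(s - 4)(s - 2)(s + 1)(s + 3) = 0 at s ∈ {-3, -1, 2, 4}; ∂psi/∂t = 2(t + 3) = 0 at t ∈ {-3}.
The Hessian is diagonal: diag(psi_ss, psi_tt). Second derivatives: psi_ss(-3)=2100, psi_ss(-1)=-900, psi_ss(2)=900, psi_ss(4)=-2100; psi_tt(-3)=2.
Local maxima occur where both diagonal entries negative: none. Count: 0.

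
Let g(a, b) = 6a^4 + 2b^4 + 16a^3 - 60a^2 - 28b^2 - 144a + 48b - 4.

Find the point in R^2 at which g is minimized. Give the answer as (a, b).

g(a,b) separates as P(a) + Q(b) − 4, so its minimum is min P + min Q − 4.
P'(a) = 24(a - 2)(a + 1)(a + 3) vanishes at a ∈ {-3, -1, 2}; Q'(b) = 8(b - 2)(b - 1)(b + 3) vanishes at b ∈ {-3, 1, 2}.
Local minima of P (where P''>0): P(-3)=-54, P(2)=-304. Local minima of Q: Q(-3)=-234, Q(2)=16.
So the global minimum of g is P(2) + Q(-3) − 4 = -304 − 234 − 4 = -542, attained at (2, -3).

(2, -3)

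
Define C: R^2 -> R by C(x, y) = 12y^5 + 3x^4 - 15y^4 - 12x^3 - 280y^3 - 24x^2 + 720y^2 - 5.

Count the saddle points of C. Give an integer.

6

C separates as a function of x plus a function of y, so ∇C=0 decouples.
∂C/∂x = 12x(x - 4)(x + 1) = 0 at x ∈ {-1, 0, 4}; ∂C/∂y = 60y(y - 3)(y - 2)(y + 4) = 0 at y ∈ {-4, 0, 2, 3}.
The Hessian is diagonal: diag(C_xx, C_yy). Second derivatives: C_xx(-1)=60, C_xx(0)=-48, C_xx(4)=240; C_yy(-4)=-10080, C_yy(0)=1440, C_yy(2)=-720, C_yy(3)=1260.
Saddle points occur where the two diagonal entries have opposite signs: (-1, -4), (-1, 2), (0, 0), (0, 3), (4, -4), (4, 2). Count: 6.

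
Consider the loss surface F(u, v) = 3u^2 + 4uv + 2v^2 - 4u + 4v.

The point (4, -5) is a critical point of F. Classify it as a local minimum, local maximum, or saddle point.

The Hessian of F is constant: H = [[6, 4], [4, 4]].
det(H) = 6·4 − 4² = 8.
det(H) > 0 and tr(H) = 10 > 0, so H is positive definite and the point is a local minimum.

local minimum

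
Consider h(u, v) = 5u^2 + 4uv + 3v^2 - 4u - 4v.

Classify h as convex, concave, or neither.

convex

h is quadratic, so its Hessian is the constant matrix H = [[10, 4], [4, 6]].
det(H) = 44, tr(H) = 16.
det(H) > 0 and tr(H) > 0, so H is positive definite everywhere: convex.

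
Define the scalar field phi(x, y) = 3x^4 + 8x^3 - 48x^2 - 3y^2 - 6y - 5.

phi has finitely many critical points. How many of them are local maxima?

phi separates as a function of x plus a function of y, so ∇phi=0 decouples.
∂phi/∂x = 12x(x - 2)(x + 4) = 0 at x ∈ {-4, 0, 2}; ∂phi/∂y = -6(y + 1) = 0 at y ∈ {-1}.
The Hessian is diagonal: diag(phi_xx, phi_yy). Second derivatives: phi_xx(-4)=288, phi_xx(0)=-96, phi_xx(2)=144; phi_yy(-1)=-6.
Local maxima occur where both diagonal entries negative: (0, -1). Count: 1.

1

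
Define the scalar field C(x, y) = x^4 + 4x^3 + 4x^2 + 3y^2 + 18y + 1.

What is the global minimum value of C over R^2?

-26

C(x,y) separates as P(x) + Q(y) + 1, so its minimum is min P + min Q + 1.
P'(x) = 4x(x + 1)(x + 2) vanishes at x ∈ {-2, -1, 0}; Q'(y) = 6y + 18 vanishes at y ∈ {-3}.
Local minima of P (where P''>0): P(-2)=0, P(0)=0. Local minima of Q: Q(-3)=-27.
So the global minimum of C is P(-2) + Q(-3) + 1 = 0 − 27 + 1 = -26, attained at (-2, -3).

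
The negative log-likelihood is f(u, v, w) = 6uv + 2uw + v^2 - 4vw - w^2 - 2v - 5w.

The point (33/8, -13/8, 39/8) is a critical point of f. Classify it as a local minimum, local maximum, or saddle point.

saddle point

The Hessian is constant: H = [[0, 6, 2], [6, 2, -4], [2, -4, -2]].
Leading principal minors: Δ₁ = 0, Δ₂ = -36, Δ₃ = -32.
The minors fit neither the all-positive nor the alternating-sign pattern, so H is indefinite: a saddle point.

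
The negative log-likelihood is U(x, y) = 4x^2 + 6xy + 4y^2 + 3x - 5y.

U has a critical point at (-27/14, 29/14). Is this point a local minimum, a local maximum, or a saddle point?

local minimum

The Hessian of U is constant: H = [[8, 6], [6, 8]].
det(H) = 8·8 − 6² = 28.
det(H) > 0 and tr(H) = 16 > 0, so H is positive definite and the point is a local minimum.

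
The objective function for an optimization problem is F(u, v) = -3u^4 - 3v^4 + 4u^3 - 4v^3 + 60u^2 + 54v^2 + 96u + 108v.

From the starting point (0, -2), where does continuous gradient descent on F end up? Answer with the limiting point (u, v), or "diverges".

F is separable, so gradient descent decouples: u follows -∂F/∂u, v follows -∂F/∂v.
∂F/∂u = -12(u - 4)(u + 1)(u + 2); at u=0 this is 96, so u decreases.
∂F/∂v = -12(v - 3)(v + 1)(v + 3); at v=-2 this is -60, so v increases.
u converges to its nearest critical value -1 (a local min of the u-part); v converges to -1. The iterate converges to (-1, -1).

(-1, -1)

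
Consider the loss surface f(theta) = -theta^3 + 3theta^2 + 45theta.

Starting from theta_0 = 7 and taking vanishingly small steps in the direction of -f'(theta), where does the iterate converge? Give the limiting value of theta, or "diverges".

f'(theta) = -3(theta - 5)(theta + 3), so f'(7) = -60.
Gradient descent moves in the -f' direction, i.e. theta is increasing.
There is no critical point above theta=7, and f' keeps the same sign, so the iterate runs off to +∞.

diverges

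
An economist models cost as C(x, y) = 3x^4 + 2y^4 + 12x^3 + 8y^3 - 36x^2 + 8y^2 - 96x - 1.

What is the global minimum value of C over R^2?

C(x,y) separates as P(x) + Q(y) − 1, so its minimum is min P + min Q − 1.
P'(x) = 12(x - 2)(x + 1)(x + 4) vanishes at x ∈ {-4, -1, 2}; Q'(y) = 8y(y + 1)(y + 2) vanishes at y ∈ {-2, -1, 0}.
Local minima of P (where P''>0): P(-4)=-192, P(2)=-192. Local minima of Q: Q(-2)=0, Q(0)=0.
So the global minimum of C is P(-4) + Q(-2) − 1 = -192 + 0 − 1 = -193, attained at (-4, -2).

-193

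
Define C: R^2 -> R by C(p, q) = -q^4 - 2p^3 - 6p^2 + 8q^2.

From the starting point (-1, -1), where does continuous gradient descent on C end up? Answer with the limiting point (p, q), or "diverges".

C is separable, so gradient descent decouples: p follows -∂C/∂p, q follows -∂C/∂q.
∂C/∂p = -6p(p + 2); at p=-1 this is 6, so p decreases.
∂C/∂q = -4q(q - 2)(q + 2); at q=-1 this is -12, so q increases.
p converges to its nearest critical value -2 (a local min of the p-part); q converges to 0. The iterate converges to (-2, 0).

(-2, 0)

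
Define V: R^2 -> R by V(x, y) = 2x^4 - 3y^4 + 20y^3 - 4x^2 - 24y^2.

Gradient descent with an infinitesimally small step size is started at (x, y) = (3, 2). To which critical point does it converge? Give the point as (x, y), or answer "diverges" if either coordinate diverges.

(1, 1)

V is separable, so gradient descent decouples: x follows -∂V/∂x, y follows -∂V/∂y.
∂V/∂x = 8x(x - 1)(x + 1); at x=3 this is 192, so x decreases.
∂V/∂y = -12y(y - 4)(y - 1); at y=2 this is 48, so y decreases.
x converges to its nearest critical value 1 (a local min of the x-part); y converges to 1. The iterate converges to (1, 1).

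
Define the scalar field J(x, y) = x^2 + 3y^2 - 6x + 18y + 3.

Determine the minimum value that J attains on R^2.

-33

J(x,y) separates as P(x) + Q(y) + 3, so its minimum is min P + min Q + 3.
P'(x) = 2x - 6 vanishes at x ∈ {3}; Q'(y) = 6y + 18 vanishes at y ∈ {-3}.
Local minima of P (where P''>0): P(3)=-9. Local minima of Q: Q(-3)=-27.
So the global minimum of J is P(3) + Q(-3) + 3 = -9 − 27 + 3 = -33, attained at (3, -3).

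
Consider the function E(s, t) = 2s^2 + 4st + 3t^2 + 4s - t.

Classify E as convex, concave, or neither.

convex

E is quadratic, so its Hessian is the constant matrix H = [[4, 4], [4, 6]].
det(H) = 8, tr(H) = 10.
det(H) > 0 and tr(H) > 0, so H is positive definite everywhere: convex.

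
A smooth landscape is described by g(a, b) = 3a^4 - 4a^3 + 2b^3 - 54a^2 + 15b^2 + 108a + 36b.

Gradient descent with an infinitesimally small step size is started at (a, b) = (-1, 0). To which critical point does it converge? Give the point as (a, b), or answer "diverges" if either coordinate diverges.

g is separable, so gradient descent decouples: a follows -∂g/∂a, b follows -∂g/∂b.
∂g/∂a = 12(a - 3)(a - 1)(a + 3); at a=-1 this is 192, so a decreases.
∂g/∂b = 6(b + 2)(b + 3); at b=0 this is 36, so b decreases.
a converges to its nearest critical value -3 (a local min of the a-part); b converges to -2. The iterate converges to (-3, -2).

(-3, -2)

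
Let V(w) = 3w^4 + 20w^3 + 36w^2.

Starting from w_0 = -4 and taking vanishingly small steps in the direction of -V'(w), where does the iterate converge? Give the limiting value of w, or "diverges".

V'(w) = 12w(w + 2)(w + 3), so V'(-4) = -96.
Gradient descent moves in the -V' direction, i.e. w is increasing.
The nearest critical point in that direction is w = -3, where V'' = 36 > 0 (a local minimum). The iterate converges there.

-3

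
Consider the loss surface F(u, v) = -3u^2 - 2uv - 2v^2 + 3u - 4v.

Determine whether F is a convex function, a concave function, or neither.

F is quadratic, so its Hessian is the constant matrix H = [[-6, -2], [-2, -4]].
det(H) = 20, tr(H) = -10.
det(H) > 0 and tr(H) < 0, so H is negative definite everywhere: concave.

concave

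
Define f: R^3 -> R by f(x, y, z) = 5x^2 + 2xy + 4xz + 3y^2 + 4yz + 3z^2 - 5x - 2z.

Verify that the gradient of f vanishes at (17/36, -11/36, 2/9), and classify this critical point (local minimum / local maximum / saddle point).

∇f = (10x + 2y + 4z - 5, 2x + 6y + 4z, 4x + 4y + 6z - 2); substituting (17/36, -11/36, 2/9) gives ∇f = (0, 0, 0), so (17/36, -11/36, 2/9) is indeed a critical point.
The Hessian is constant: H = [[10, 2, 4], [2, 6, 4], [4, 4, 6]].
Leading principal minors: Δ₁ = 10, Δ₂ = 56, Δ₃ = 144.
All leading minors are positive, so H is positive definite: a local minimum.

local minimum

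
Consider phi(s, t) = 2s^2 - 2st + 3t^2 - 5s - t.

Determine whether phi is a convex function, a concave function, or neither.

phi is quadratic, so its Hessian is the constant matrix H = [[4, -2], [-2, 6]].
det(H) = 20, tr(H) = 10.
det(H) > 0 and tr(H) > 0, so H is positive definite everywhere: convex.

convex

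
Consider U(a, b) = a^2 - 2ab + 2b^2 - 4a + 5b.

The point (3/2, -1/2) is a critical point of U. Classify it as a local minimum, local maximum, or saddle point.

The Hessian of U is constant: H = [[2, -2], [-2, 4]].
det(H) = 2·4 − (-2)² = 4.
det(H) > 0 and tr(H) = 6 > 0, so H is positive definite and the point is a local minimum.

local minimum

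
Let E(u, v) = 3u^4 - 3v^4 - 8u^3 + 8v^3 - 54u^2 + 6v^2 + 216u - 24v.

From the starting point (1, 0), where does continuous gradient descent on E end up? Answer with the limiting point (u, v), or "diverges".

E is separable, so gradient descent decouples: u follows -∂E/∂u, v follows -∂E/∂v.
∂E/∂u = 12(u - 3)(u - 2)(u + 3); at u=1 this is 96, so u decreases.
∂E/∂v = -12(v - 2)(v - 1)(v + 1); at v=0 this is -24, so v increases.
u converges to its nearest critical value -3 (a local min of the u-part); v converges to 1. The iterate converges to (-3, 1).

(-3, 1)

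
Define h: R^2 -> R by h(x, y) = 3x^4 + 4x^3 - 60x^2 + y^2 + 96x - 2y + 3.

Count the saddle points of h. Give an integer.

1

h separates as a function of x plus a function of y, so ∇h=0 decouples.
∂h/∂x = 12(x - 2)(x - 1)(x + 4) = 0 at x ∈ {-4, 1, 2}; ∂h/∂y = 2(y - 1) = 0 at y ∈ {1}.
The Hessian is diagonal: diag(h_xx, h_yy). Second derivatives: h_xx(-4)=360, h_xx(1)=-60, h_xx(2)=72; h_yy(1)=2.
Saddle points occur where the two diagonal entries have opposite signs: (1, 1). Count: 1.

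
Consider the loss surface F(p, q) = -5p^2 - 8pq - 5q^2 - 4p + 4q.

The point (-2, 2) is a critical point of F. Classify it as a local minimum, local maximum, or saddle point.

The Hessian of F is constant: H = [[-10, -8], [-8, -10]].
det(H) = (-10)·(-10) − (-8)² = 36.
det(H) > 0 and tr(H) = -20 < 0, so H is negative definite and the point is a local maximum.

local maximum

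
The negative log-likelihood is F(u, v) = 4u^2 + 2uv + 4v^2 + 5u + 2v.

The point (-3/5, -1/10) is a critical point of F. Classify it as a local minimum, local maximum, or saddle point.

The Hessian of F is constant: H = [[8, 2], [2, 8]].
det(H) = 8·8 − 2² = 60.
det(H) > 0 and tr(H) = 16 > 0, so H is positive definite and the point is a local minimum.

local minimum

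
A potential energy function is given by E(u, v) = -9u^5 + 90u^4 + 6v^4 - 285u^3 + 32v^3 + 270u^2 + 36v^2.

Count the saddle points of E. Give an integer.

E separates as a function of u plus a function of v, so ∇E=0 decouples.
∂E/∂u = -45u(u - 4)(u - 3)(u - 1) = 0 at u ∈ {0, 1, 3, 4}; ∂E/∂v = 24v(v + 1)(v + 3) = 0 at v ∈ {-3, -1, 0}.
The Hessian is diagonal: diag(E_uu, E_vv). Second derivatives: E_uu(0)=540, E_uu(1)=-270, E_uu(3)=270, E_uu(4)=-540; E_vv(-3)=144, E_vv(-1)=-48, E_vv(0)=72.
Saddle points occur where the two diagonal entries have opposite signs: (0, -1), (1, -3), (1, 0), (3, -1), (4, -3), (4, 0). Count: 6.

6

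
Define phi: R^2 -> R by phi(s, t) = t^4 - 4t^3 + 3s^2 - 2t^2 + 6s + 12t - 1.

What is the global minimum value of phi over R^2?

phi(s,t) separates as P(s) + Q(t) − 1, so its minimum is min P + min Q − 1.
P'(s) = 6s + 6 vanishes at s ∈ {-1}; Q'(t) = 4(t - 3)(t - 1)(t + 1) vanishes at t ∈ {-1, 1, 3}.
Local minima of P (where P''>0): P(-1)=-3. Local minima of Q: Q(-1)=-9, Q(3)=-9.
So the global minimum of phi is P(-1) + Q(-1) − 1 = -3 − 9 − 1 = -13, attained at (-1, -1).

-13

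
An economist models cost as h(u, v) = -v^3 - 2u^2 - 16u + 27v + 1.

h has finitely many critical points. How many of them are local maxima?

1

h separates as a function of u plus a function of v, so ∇h=0 decouples.
∂h/∂u = -4(u + 4) = 0 at u ∈ {-4}; ∂h/∂v = -3(v - 3)(v + 3) = 0 at v ∈ {-3, 3}.
The Hessian is diagonal: diag(h_uu, h_vv). Second derivatives: h_uu(-4)=-4; h_vv(-3)=18, h_vv(3)=-18.
Local maxima occur where both diagonal entries negative: (-4, 3). Count: 1.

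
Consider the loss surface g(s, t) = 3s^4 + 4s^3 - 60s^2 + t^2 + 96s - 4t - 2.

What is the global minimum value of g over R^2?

g(s,t) separates as P(s) + Q(t) − 2, so its minimum is min P + min Q − 2.
P'(s) = 12(s - 2)(s - 1)(s + 4) vanishes at s ∈ {-4, 1, 2}; Q'(t) = 2(t - 2) vanishes at t ∈ {2}.
Local minima of P (where P''>0): P(-4)=-832, P(2)=32. Local minima of Q: Q(2)=-4.
So the global minimum of g is P(-4) + Q(2) − 2 = -832 − 4 − 2 = -838, attained at (-4, 2).

-838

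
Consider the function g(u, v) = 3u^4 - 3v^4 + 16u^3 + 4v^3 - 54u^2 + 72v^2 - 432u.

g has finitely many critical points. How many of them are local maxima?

g separates as a function of u plus a function of v, so ∇g=0 decouples.
∂g/∂u = 12(u - 3)(u + 3)(u + 4) = 0 at u ∈ {-4, -3, 3}; ∂g/∂v = -12v(v - 4)(v + 3) = 0 at v ∈ {-3, 0, 4}.
The Hessian is diagonal: diag(g_uu, g_vv). Second derivatives: g_uu(-4)=84, g_uu(-3)=-72, g_uu(3)=504; g_vv(-3)=-252, g_vv(0)=144, g_vv(4)=-336.
Local maxima occur where both diagonal entries negative: (-3, -3), (-3, 4). Count: 2.

2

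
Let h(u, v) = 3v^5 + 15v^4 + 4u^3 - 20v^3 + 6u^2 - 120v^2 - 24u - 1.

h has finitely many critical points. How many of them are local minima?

h separates as a function of u plus a function of v, so ∇h=0 decouples.
∂h/∂u = 12(u - 1)(u + 2) = 0 at u ∈ {-2, 1}; ∂h/∂v = 15v(v - 2)(v + 2)(v + 4) = 0 at v ∈ {-4, -2, 0, 2}.
The Hessian is diagonal: diag(h_uu, h_vv). Second derivatives: h_uu(-2)=-36, h_uu(1)=36; h_vv(-4)=-720, h_vv(-2)=240, h_vv(0)=-240, h_vv(2)=720.
Local minima occur where both diagonal entries positive: (1, -2), (1, 2). Count: 2.

2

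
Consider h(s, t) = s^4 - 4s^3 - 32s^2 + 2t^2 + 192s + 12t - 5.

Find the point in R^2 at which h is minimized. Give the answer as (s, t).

h(s,t) separates as P(s) + Q(t) − 5, so its minimum is min P + min Q − 5.
P'(s) = 4(s - 4)(s - 3)(s + 4) vanishes at s ∈ {-4, 3, 4}; Q'(t) = 4(t + 3) vanishes at t ∈ {-3}.
Local minima of P (where P''>0): P(-4)=-768, P(4)=256. Local minima of Q: Q(-3)=-18.
So the global minimum of h is P(-4) + Q(-3) − 5 = -768 − 18 − 5 = -791, attained at (-4, -3).

(-4, -3)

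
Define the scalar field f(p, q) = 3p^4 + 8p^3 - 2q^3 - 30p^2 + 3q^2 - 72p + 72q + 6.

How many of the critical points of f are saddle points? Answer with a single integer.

f separates as a function of p plus a function of q, so ∇f=0 decouples.
∂f/∂p = 12(p - 2)(p + 1)(p + 3) = 0 at p ∈ {-3, -1, 2}; ∂f/∂q = -6(q - 4)(q + 3) = 0 at q ∈ {-3, 4}.
The Hessian is diagonal: diag(f_pp, f_qq). Second derivatives: f_pp(-3)=120, f_pp(-1)=-72, f_pp(2)=180; f_qq(-3)=42, f_qq(4)=-42.
Saddle points occur where the two diagonal entries have opposite signs: (-3, 4), (-1, -3), (2, 4). Count: 3.

3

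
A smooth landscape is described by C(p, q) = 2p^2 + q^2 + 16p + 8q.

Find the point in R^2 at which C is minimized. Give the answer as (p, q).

C(p,q) separates as A(p) + B(q), so its minimum is min A + min B.
A'(p) = 4p + 16 vanishes at p ∈ {-4}; B'(q) = 2q + 8 vanishes at q ∈ {-4}.
Local minima of A (where A''>0): A(-4)=-32. Local minima of B: B(-4)=-16.
So the global minimum of C is A(-4) + B(-4) = -32 − 16 = -48, attained at (-4, -4).

(-4, -4)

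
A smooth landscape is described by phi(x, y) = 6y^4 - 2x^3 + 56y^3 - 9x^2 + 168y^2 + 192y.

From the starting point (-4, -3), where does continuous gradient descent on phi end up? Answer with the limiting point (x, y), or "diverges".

phi is separable, so gradient descent decouples: x follows -∂phi/∂x, y follows -∂phi/∂y.
∂phi/∂x = -6x(x + 3); at x=-4 this is -24, so x increases.
∂phi/∂y = 24(y + 1)(y + 2)(y + 4); at y=-3 this is 48, so y decreases.
x converges to its nearest critical value -3 (a local min of the x-part); y converges to -4. The iterate converges to (-3, -4).

(-3, -4)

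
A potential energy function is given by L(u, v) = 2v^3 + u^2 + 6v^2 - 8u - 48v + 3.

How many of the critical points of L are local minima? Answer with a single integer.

1

L separates as a function of u plus a function of v, so ∇L=0 decouples.
∂L/∂u = 2(u - 4) = 0 at u ∈ {4}; ∂L/∂v = 6(v - 2)(v + 4) = 0 at v ∈ {-4, 2}.
The Hessian is diagonal: diag(L_uu, L_vv). Second derivatives: L_uu(4)=2; L_vv(-4)=-36, L_vv(2)=36.
Local minima occur where both diagonal entries positive: (4, 2). Count: 1.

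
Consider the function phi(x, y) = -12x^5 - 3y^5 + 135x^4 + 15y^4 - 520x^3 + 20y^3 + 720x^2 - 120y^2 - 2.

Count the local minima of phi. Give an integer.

4

phi separates as a function of x plus a function of y, so ∇phi=0 decouples.
∂phi/∂x = -60x(x - 4)(x - 3)(x - 2) = 0 at x ∈ {0, 2, 3, 4}; ∂phi/∂y = -15y(y - 4)(y - 2)(y + 2) = 0 at y ∈ {-2, 0, 2, 4}.
The Hessian is diagonal: diag(phi_xx, phi_yy). Second derivatives: phi_xx(0)=1440, phi_xx(2)=-240, phi_xx(3)=180, phi_xx(4)=-480; phi_yy(-2)=720, phi_yy(0)=-240, phi_yy(2)=240, phi_yy(4)=-720.
Local minima occur where both diagonal entries positive: (0, -2), (0, 2), (3, -2), (3, 2). Count: 4.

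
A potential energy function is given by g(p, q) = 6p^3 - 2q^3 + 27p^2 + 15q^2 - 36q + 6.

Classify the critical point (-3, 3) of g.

The mixed partial ∂²g/∂p∂q is 0, so the Hessian at any point is diag(g_pp, g_qq) = diag(18(2p + 3), 6(-2q + 5)).
At (-3, 3): H = diag(-54, -6).
Both eigenvalues are negative, so H is negative definite: a local maximum.

local maximum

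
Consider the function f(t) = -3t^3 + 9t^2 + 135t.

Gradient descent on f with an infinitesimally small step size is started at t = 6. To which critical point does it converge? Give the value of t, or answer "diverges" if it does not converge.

f'(t) = -9(t - 5)(t + 3), so f'(6) = -81.
Gradient descent moves in the -f' direction, i.e. t is increasing.
There is no critical point above t=6, and f' keeps the same sign, so the iterate runs off to +∞.

diverges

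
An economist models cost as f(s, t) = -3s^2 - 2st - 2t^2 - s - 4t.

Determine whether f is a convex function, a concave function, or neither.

concave

f is quadratic, so its Hessian is the constant matrix H = [[-6, -2], [-2, -4]].
det(H) = 20, tr(H) = -10.
det(H) > 0 and tr(H) < 0, so H is negative definite everywhere: concave.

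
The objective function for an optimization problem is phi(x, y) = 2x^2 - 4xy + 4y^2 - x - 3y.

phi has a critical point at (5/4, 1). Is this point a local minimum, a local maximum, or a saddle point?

local minimum

The Hessian of phi is constant: H = [[4, -4], [-4, 8]].
det(H) = 4·8 − (-4)² = 16.
det(H) > 0 and tr(H) = 12 > 0, so H is positive definite and the point is a local minimum.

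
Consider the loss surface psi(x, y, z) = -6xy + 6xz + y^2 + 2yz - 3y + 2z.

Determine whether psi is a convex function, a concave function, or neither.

psi is quadratic, so its Hessian is the constant matrix H = [[0, -6, 6], [-6, 2, 2], [6, 2, 0]].
Leading principal minors: 0, -36, -216.
Neither pattern holds ⇒ H is indefinite ⇒ neither convex nor concave.

neither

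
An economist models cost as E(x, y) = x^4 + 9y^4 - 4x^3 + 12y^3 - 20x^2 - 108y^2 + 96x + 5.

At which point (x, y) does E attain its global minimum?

(-3, -3)

E(x,y) separates as P(x) + Q(y) + 5, so its minimum is min P + min Q + 5.
P'(x) = 4(x - 4)(x - 2)(x + 3) vanishes at x ∈ {-3, 2, 4}; Q'(y) = 36y(y - 2)(y + 3) vanishes at y ∈ {-3, 0, 2}.
Local minima of P (where P''>0): P(-3)=-279, P(4)=64. Local minima of Q: Q(-3)=-567, Q(2)=-192.
So the global minimum of E is P(-3) + Q(-3) + 5 = -279 − 567 + 5 = -841, attained at (-3, -3).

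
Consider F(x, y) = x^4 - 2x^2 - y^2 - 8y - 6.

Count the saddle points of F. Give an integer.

F separates as a function of x plus a function of y, so ∇F=0 decouples.
∂F/∂x = 4x(x - 1)(x + 1) = 0 at x ∈ {-1, 0, 1}; ∂F/∂y = -2(y + 4) = 0 at y ∈ {-4}.
The Hessian is diagonal: diag(F_xx, F_yy). Second derivatives: F_xx(-1)=8, F_xx(0)=-4, F_xx(1)=8; F_yy(-4)=-2.
Saddle points occur where the two diagonal entries have opposite signs: (-1, -4), (1, -4). Count: 2.

2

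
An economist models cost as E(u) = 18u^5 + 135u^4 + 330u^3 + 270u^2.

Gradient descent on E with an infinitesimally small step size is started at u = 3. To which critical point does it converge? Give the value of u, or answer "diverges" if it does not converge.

0

E'(u) = 90u(u + 1)(u + 2)(u + 3), so E'(3) = 32400.
Gradient descent moves in the -E' direction, i.e. u is decreasing.
The nearest critical point in that direction is u = 0, where E'' = 540 > 0 (a local minimum). The iterate converges there.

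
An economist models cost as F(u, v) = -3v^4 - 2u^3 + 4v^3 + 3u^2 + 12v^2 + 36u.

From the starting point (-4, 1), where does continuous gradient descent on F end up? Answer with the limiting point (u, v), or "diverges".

(-2, 0)

F is separable, so gradient descent decouples: u follows -∂F/∂u, v follows -∂F/∂v.
∂F/∂u = -6(u - 3)(u + 2); at u=-4 this is -84, so u increases.
∂F/∂v = -12v(v - 2)(v + 1); at v=1 this is 24, so v decreases.
u converges to its nearest critical value -2 (a local min of the u-part); v converges to 0. The iterate converges to (-2, 0).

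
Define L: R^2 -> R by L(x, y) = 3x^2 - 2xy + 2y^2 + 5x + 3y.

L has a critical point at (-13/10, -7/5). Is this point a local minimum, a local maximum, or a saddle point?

The Hessian of L is constant: H = [[6, -2], [-2, 4]].
det(H) = 6·4 − (-2)² = 20.
det(H) > 0 and tr(H) = 10 > 0, so H is positive definite and the point is a local minimum.

local minimum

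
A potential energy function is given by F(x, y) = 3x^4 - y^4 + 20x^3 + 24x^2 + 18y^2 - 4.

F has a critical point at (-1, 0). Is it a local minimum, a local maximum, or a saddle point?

The mixed partial ∂²F/∂x∂y is 0, so the Hessian at any point is diag(F_xx, F_yy) = diag(12(3x^2 + 10x + 4), 12(-y^2 + 3)).
At (-1, 0): H = diag(-36, 36).
The eigenvalues have opposite signs, so H is indefinite: a saddle point.

saddle point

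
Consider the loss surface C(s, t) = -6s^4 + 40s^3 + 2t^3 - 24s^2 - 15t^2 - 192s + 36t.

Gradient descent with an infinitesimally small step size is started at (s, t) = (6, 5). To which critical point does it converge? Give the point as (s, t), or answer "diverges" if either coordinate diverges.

C is separable, so gradient descent decouples: s follows -∂C/∂s, t follows -∂C/∂t.
∂C/∂s = -24(s - 4)(s - 2)(s + 1); at s=6 this is -1344, so s increases.
∂C/∂t = 6(t - 3)(t - 2); at t=5 this is 36, so t decreases.
The s-coordinate has no critical point in that direction and runs off to infinity.

diverges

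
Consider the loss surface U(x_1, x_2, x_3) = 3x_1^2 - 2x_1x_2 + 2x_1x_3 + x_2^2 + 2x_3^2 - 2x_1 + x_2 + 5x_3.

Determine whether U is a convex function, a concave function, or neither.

convex

U is quadratic, so its Hessian is the constant matrix H = [[6, -2, 2], [-2, 2, 0], [2, 0, 4]].
Leading principal minors: 6, 8, 24.
All positive ⇒ H ≻ 0 ⇒ convex.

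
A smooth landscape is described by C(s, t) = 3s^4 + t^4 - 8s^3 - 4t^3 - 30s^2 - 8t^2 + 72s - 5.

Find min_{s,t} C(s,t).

-285

C(s,t) separates as P(s) + Q(t) − 5, so its minimum is min P + min Q − 5.
P'(s) = 12(s - 3)(s - 1)(s + 2) vanishes at s ∈ {-2, 1, 3}; Q'(t) = 4t(t - 4)(t + 1) vanishes at t ∈ {-1, 0, 4}.
Local minima of P (where P''>0): P(-2)=-152, P(3)=-27. Local minima of Q: Q(-1)=-3, Q(4)=-128.
So the global minimum of C is P(-2) + Q(4) − 5 = -152 − 128 − 5 = -285, attained at (-2, 4).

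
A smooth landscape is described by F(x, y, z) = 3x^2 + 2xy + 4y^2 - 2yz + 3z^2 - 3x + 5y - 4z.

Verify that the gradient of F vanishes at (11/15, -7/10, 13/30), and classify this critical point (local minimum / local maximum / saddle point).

∇F = (6x + 2y - 3, 2x + 8y - 2z + 5, -2y + 6z - 4); substituting (11/15, -7/10, 13/30) gives ∇F = (0, 0, 0), so (11/15, -7/10, 13/30) is indeed a critical point.
The Hessian is constant: H = [[6, 2, 0], [2, 8, -2], [0, -2, 6]].
Leading principal minors: Δ₁ = 6, Δ₂ = 44, Δ₃ = 240.
All leading minors are positive, so H is positive definite: a local minimum.

local minimum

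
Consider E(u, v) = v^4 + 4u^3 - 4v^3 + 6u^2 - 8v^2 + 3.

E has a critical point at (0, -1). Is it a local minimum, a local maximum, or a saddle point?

local minimum

The mixed partial ∂²E/∂u∂v is 0, so the Hessian at any point is diag(E_uu, E_vv) = diag(12(2u + 1), 4(3v^2 - 6v - 4)).
At (0, -1): H = diag(12, 20).
Both eigenvalues are positive, so H is positive definite: a local minimum.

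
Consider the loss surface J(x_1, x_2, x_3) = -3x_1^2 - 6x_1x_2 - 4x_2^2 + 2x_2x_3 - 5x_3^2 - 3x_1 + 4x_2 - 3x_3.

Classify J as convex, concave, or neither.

concave

J is quadratic, so its Hessian is the constant matrix H = [[-6, -6, 0], [-6, -8, 2], [0, 2, -10]].
Leading principal minors: -6, 12, -96.
Signs alternate −, +, − ⇒ H ≺ 0 ⇒ concave.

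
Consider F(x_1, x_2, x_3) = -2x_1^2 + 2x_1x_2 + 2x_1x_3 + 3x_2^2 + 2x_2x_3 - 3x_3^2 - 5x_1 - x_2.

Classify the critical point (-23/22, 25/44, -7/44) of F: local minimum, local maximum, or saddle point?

saddle point

The Hessian is constant: H = [[-4, 2, 2], [2, 6, 2], [2, 2, -6]].
Leading principal minors: Δ₁ = -4, Δ₂ = -28, Δ₃ = 176.
The minors fit neither the all-positive nor the alternating-sign pattern, so H is indefinite: a saddle point.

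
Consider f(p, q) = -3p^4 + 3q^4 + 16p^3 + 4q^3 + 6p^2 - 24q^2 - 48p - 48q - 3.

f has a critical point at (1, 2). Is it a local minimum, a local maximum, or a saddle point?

local minimum

The mixed partial ∂²f/∂p∂q is 0, so the Hessian at any point is diag(f_pp, f_qq) = diag(12(-3p^2 + 8p + 1), 12(3q^2 + 2q - 4)).
At (1, 2): H = diag(72, 144).
Both eigenvalues are positive, so H is positive definite: a local minimum.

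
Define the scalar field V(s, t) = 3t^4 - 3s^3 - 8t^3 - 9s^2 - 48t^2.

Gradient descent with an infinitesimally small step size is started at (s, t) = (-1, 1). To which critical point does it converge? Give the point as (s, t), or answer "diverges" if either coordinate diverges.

V is separable, so gradient descent decouples: s follows -∂V/∂s, t follows -∂V/∂t.
∂V/∂s = -9s(s + 2); at s=-1 this is 9, so s decreases.
∂V/∂t = 12t(t - 4)(t + 2); at t=1 this is -108, so t increases.
s converges to its nearest critical value -2 (a local min of the s-part); t converges to 4. The iterate converges to (-2, 4).

(-2, 4)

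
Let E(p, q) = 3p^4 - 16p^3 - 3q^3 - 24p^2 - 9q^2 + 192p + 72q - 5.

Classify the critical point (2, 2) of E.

The mixed partial ∂²E/∂p∂q is 0, so the Hessian at any point is diag(E_pp, E_qq) = diag(12(3p^2 - 8p - 4), -18(q + 1)).
At (2, 2): H = diag(-96, -54).
Both eigenvalues are negative, so H is negative definite: a local maximum.

local maximum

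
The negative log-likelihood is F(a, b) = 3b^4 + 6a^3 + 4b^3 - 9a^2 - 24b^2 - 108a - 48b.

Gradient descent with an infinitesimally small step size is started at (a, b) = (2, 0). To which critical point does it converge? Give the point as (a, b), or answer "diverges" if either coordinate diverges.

(3, 2)

F is separable, so gradient descent decouples: a follows -∂F/∂a, b follows -∂F/∂b.
∂F/∂a = 18(a - 3)(a + 2); at a=2 this is -72, so a increases.
∂F/∂b = 12(b - 2)(b + 1)(b + 2); at b=0 this is -48, so b increases.
a converges to its nearest critical value 3 (a local min of the a-part); b converges to 2. The iterate converges to (3, 2).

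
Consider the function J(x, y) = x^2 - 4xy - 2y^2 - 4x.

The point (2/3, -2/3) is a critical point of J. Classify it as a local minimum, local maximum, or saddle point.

saddle point

The Hessian of J is constant: H = [[2, -4], [-4, -4]].
det(H) = 2·(-4) − (-4)² = -24.
Since det(H) < 0, H is indefinite and the critical point is a saddle point.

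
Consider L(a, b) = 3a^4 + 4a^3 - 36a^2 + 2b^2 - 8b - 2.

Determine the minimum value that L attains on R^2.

-199

L(a,b) separates as P(a) + Q(b) − 2, so its minimum is min P + min Q − 2.
P'(a) = 12a(a - 2)(a + 3) vanishes at a ∈ {-3, 0, 2}; Q'(b) = 4b - 8 vanishes at b ∈ {2}.
Local minima of P (where P''>0): P(-3)=-189, P(2)=-64. Local minima of Q: Q(2)=-8.
So the global minimum of L is P(-3) + Q(2) − 2 = -189 − 8 − 2 = -199, attained at (-3, 2).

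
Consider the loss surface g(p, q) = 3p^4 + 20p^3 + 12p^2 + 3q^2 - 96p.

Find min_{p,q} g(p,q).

-61

g(p,q) separates as A(p) + B(q), so its minimum is min A + min B.
A'(p) = 12(p - 1)(p + 2)(p + 4) vanishes at p ∈ {-4, -2, 1}; B'(q) = 6q vanishes at q ∈ {0}.
Local minima of A (where A''>0): A(-4)=64, A(1)=-61. Local minima of B: B(0)=0.
So the global minimum of g is A(1) + B(0) = -61 + 0 = -61, attained at (1, 0).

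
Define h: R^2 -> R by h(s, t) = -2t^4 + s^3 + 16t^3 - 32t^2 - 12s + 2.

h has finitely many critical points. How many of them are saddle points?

h separates as a function of s plus a function of t, so ∇h=0 decouples.
∂h/∂s = 3(s - 2)(s + 2) = 0 at s ∈ {-2, 2}; ∂h/∂t = -8t(t - 4)(t - 2) = 0 at t ∈ {0, 2, 4}.
The Hessian is diagonal: diag(h_ss, h_tt). Second derivatives: h_ss(-2)=-12, h_ss(2)=12; h_tt(0)=-64, h_tt(2)=32, h_tt(4)=-64.
Saddle points occur where the two diagonal entries have opposite signs: (-2, 2), (2, 0), (2, 4). Count: 3.

3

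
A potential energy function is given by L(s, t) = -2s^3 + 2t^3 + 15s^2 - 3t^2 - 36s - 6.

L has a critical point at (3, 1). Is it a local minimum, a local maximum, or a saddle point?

The mixed partial ∂²L/∂s∂t is 0, so the Hessian at any point is diag(L_ss, L_tt) = diag(6(-2s + 5), 6(2t - 1)).
At (3, 1): H = diag(-6, 6).
The eigenvalues have opposite signs, so H is indefinite: a saddle point.

saddle point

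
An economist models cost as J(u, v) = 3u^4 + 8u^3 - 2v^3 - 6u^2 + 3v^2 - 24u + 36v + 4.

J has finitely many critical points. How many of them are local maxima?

J separates as a function of u plus a function of v, so ∇J=0 decouples.
∂J/∂u = 12(u - 1)(u + 1)(u + 2) = 0 at u ∈ {-2, -1, 1}; ∂J/∂v = -6(v - 3)(v + 2) = 0 at v ∈ {-2, 3}.
The Hessian is diagonal: diag(J_uu, J_vv). Second derivatives: J_uu(-2)=36, J_uu(-1)=-24, J_uu(1)=72; J_vv(-2)=30, J_vv(3)=-30.
Local maxima occur where both diagonal entries negative: (-1, 3). Count: 1.

1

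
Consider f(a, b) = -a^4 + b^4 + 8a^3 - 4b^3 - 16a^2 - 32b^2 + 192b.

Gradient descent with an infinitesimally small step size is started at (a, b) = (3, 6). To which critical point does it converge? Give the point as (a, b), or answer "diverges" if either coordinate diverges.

f is separable, so gradient descent decouples: a follows -∂f/∂a, b follows -∂f/∂b.
∂f/∂a = -4a(a - 4)(a - 2); at a=3 this is 12, so a decreases.
∂f/∂b = 4(b - 4)(b - 3)(b + 4); at b=6 this is 240, so b decreases.
a converges to its nearest critical value 2 (a local min of the a-part); b converges to 4. The iterate converges to (2, 4).

(2, 4)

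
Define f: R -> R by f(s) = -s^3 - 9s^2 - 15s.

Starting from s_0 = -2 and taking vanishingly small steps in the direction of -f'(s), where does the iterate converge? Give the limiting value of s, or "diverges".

f'(s) = -3(s + 1)(s + 5), so f'(-2) = 9.
Gradient descent moves in the -f' direction, i.e. s is decreasing.
The nearest critical point in that direction is s = -5, where f'' = 12 > 0 (a local minimum). The iterate converges there.

-5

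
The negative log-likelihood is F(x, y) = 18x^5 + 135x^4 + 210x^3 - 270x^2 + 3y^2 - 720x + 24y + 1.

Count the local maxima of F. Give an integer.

0

F separates as a function of x plus a function of y, so ∇F=0 decouples.
∂F/∂x = 90(x - 1)(x + 1)(x + 2)(x + 4) = 0 at x ∈ {-4, -2, -1, 1}; ∂F/∂y = 6(y + 4) = 0 at y ∈ {-4}.
The Hessian is diagonal: diag(F_xx, F_yy). Second derivatives: F_xx(-4)=-2700, F_xx(-2)=540, F_xx(-1)=-540, F_xx(1)=2700; F_yy(-4)=6.
Local maxima occur where both diagonal entries negative: none. Count: 0.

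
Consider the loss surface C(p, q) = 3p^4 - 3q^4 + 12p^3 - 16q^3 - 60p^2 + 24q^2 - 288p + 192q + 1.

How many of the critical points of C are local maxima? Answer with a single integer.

C separates as a function of p plus a function of q, so ∇C=0 decouples.
∂C/∂p = 12(p - 3)(p + 2)(p + 4) = 0 at p ∈ {-4, -2, 3}; ∂C/∂q = -12(q - 2)(q + 2)(q + 4) = 0 at q ∈ {-4, -2, 2}.
The Hessian is diagonal: diag(C_pp, C_qq). Second derivatives: C_pp(-4)=168, C_pp(-2)=-120, C_pp(3)=420; C_qq(-4)=-144, C_qq(-2)=96, C_qq(2)=-288.
Local maxima occur where both diagonal entries negative: (-2, -4), (-2, 2). Count: 2.

2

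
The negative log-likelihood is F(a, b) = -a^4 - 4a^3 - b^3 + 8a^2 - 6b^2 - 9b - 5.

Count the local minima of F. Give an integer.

1

F separates as a function of a plus a function of b, so ∇F=0 decouples.
∂F/∂a = -4a(a - 1)(a + 4) = 0 at a ∈ {-4, 0, 1}; ∂F/∂b = -3(b + 1)(b + 3) = 0 at b ∈ {-3, -1}.
The Hessian is diagonal: diag(F_aa, F_bb). Second derivatives: F_aa(-4)=-80, F_aa(0)=16, F_aa(1)=-20; F_bb(-3)=6, F_bb(-1)=-6.
Local minima occur where both diagonal entries positive: (0, -3). Count: 1.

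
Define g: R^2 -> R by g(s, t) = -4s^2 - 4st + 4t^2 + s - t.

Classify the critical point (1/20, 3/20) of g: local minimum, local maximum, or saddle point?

The Hessian of g is constant: H = [[-8, -4], [-4, 8]].
det(H) = (-8)·8 − (-4)² = -80.
Since det(H) < 0, H is indefinite and the critical point is a saddle point.

saddle point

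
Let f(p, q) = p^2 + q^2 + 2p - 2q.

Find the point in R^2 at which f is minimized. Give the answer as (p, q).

(-1, 1)

f(p,q) separates as A(p) + B(q), so its minimum is min A + min B.
A'(p) = 2p + 2 vanishes at p ∈ {-1}; B'(q) = 2q - 2 vanishes at q ∈ {1}.
Local minima of A (where A''>0): A(-1)=-1. Local minima of B: B(1)=-1.
So the global minimum of f is A(-1) + B(1) = -1 − 1 = -2, attained at (-1, 1).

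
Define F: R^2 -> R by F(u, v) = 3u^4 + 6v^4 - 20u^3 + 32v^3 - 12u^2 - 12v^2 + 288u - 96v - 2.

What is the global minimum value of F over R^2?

-738

F(u,v) separates as P(u) + Q(v) − 2, so its minimum is min P + min Q − 2.
P'(u) = 12(u - 4)(u - 3)(u + 2) vanishes at u ∈ {-2, 3, 4}; Q'(v) = 24(v - 1)(v + 1)(v + 4) vanishes at v ∈ {-4, -1, 1}.
Local minima of P (where P''>0): P(-2)=-416, P(4)=448. Local minima of Q: Q(-4)=-320, Q(1)=-70.
So the global minimum of F is P(-2) + Q(-4) − 2 = -416 − 320 − 2 = -738, attained at (-2, -4).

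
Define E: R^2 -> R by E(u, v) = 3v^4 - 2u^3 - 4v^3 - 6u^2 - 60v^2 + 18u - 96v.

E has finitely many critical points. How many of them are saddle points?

3

E separates as a function of u plus a function of v, so ∇E=0 decouples.
∂E/∂u = -6(u - 1)(u + 3) = 0 at u ∈ {-3, 1}; ∂E/∂v = 12(v - 4)(v + 1)(v + 2) = 0 at v ∈ {-2, -1, 4}.
The Hessian is diagonal: diag(E_uu, E_vv). Second derivatives: E_uu(-3)=24, E_uu(1)=-24; E_vv(-2)=72, E_vv(-1)=-60, E_vv(4)=360.
Saddle points occur where the two diagonal entries have opposite signs: (-3, -1), (1, -2), (1, 4). Count: 3.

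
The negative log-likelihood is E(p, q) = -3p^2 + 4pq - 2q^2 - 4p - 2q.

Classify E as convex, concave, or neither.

E is quadratic, so its Hessian is the constant matrix H = [[-6, 4], [4, -4]].
det(H) = 8, tr(H) = -10.
det(H) > 0 and tr(H) < 0, so H is negative definite everywhere: concave.

concave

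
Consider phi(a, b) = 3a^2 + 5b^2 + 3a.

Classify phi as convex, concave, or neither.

phi is quadratic, so its Hessian is the constant matrix H = [[6, 0], [0, 10]].
det(H) = 60, tr(H) = 16.
det(H) > 0 and tr(H) > 0, so H is positive definite everywhere: convex.

convex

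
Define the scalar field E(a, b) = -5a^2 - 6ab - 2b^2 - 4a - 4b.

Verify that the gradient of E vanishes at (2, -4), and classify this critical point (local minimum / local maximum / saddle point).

∇E = (-10a - 6b - 4, -6a - 4b - 4); substituting (2, -4) gives ∇E = (0, 0), so (2, -4) is indeed a critical point.
The Hessian of E is constant: H = [[-10, -6], [-6, -4]].
det(H) = (-10)·(-4) − (-6)² = 4.
det(H) > 0 and tr(H) = -14 < 0, so H is negative definite and the point is a local maximum.

local maximum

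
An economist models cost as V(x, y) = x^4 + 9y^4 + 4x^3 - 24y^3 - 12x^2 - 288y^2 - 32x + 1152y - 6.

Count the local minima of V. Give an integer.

4

V separates as a function of x plus a function of y, so ∇V=0 decouples.
∂V/∂x = 4(x - 2)(x + 1)(x + 4) = 0 at x ∈ {-4, -1, 2}; ∂V/∂y = 36(y - 4)(y - 2)(y + 4) = 0 at y ∈ {-4, 2, 4}.
The Hessian is diagonal: diag(V_xx, V_yy). Second derivatives: V_xx(-4)=72, V_xx(-1)=-36, V_xx(2)=72; V_yy(-4)=1728, V_yy(2)=-432, V_yy(4)=576.
Local minima occur where both diagonal entries positive: (-4, -4), (-4, 4), (2, -4), (2, 4). Count: 4.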